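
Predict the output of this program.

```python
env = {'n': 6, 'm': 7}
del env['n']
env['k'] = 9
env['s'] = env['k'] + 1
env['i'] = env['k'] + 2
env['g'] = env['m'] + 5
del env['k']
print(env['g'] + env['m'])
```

del 'n' → {'m': 7}
env['k'] = 9 → {'m': 7, 'k': 9}
env['s'] = env['k']+1 = 10 → {'m': 7, 'k': 9, 's': 10}
env['i'] = env['k']+2 = 11 → {'m': 7, 'k': 9, 's': 10, 'i': 11}
env['g'] = env['m']+5 = 12 → {'m': 7, 'k': 9, 's': 10, 'i': 11, 'g': 12}
del 'k' → {'m': 7, 's': 10, 'i': 11, 'g': 12}
env['g']+env['m'] = 12+7 = 19

19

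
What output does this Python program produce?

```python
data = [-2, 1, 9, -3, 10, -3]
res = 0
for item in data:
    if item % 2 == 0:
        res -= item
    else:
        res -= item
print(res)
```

item=-2: even, res = 0-(-2) = 2
item=1: not even, res = 2-1 = 1
item=9: not even, res = 1-9 = -8
item=-3: not even, res = (-8)-(-3) = -5
item=10: even, res = (-5)-10 = -15
item=-3: not even, res = (-15)-(-3) = -12

-12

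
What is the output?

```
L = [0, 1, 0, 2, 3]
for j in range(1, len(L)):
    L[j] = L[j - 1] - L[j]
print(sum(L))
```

j=1: L[1] = 0-1 = -1 → [0, -1, 0, 2, 3]
j=2: L[2] = (-1)-0 = -1 → [0, -1, -1, 2, 3]
j=3: L[3] = (-1)-2 = -3 → [0, -1, -1, -3, 3]
j=4: L[4] = (-3)-3 = -6 → [0, -1, -1, -3, -6]
sum = -11

-11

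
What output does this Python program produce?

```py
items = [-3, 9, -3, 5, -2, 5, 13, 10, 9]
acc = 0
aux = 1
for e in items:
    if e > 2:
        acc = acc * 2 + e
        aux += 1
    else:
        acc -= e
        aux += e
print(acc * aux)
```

-809

e=-3: not >2, acc = 0-(-3) = 3; aux=-2
e=9: >2, acc = 3*2+9 = 15; aux=-1
e=-3: not >2, acc = 15-(-3) = 18; aux=-4
e=5: >2, acc = 18*2+5 = 41; aux=-3
e=-2: not >2, acc = 41-(-2) = 43; aux=-5
e=5: >2, acc = 43*2+5 = 91; aux=-4
e=13: >2, acc = 91*2+13 = 195; aux=-3
e=10: >2, acc = 195*2+10 = 400; aux=-2
e=9: >2, acc = 400*2+9 = 809; aux=-1
acc*aux = 809*(-1) = -809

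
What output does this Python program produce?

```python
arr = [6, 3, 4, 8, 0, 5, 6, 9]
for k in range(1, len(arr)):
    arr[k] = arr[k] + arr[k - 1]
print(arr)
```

[6, 9, 13, 21, 21, 26, 32, 41]

k=1: arr[1] = 3+6 = 9 → [6, 9, 4, 8, 0, 5, 6, 9]
k=2: arr[2] = 4+9 = 13 → [6, 9, 13, 8, 0, 5, 6, 9]
k=3: arr[3] = 8+13 = 21 → [6, 9, 13, 21, 0, 5, 6, 9]
k=4: arr[4] = 0+21 = 21 → [6, 9, 13, 21, 21, 5, 6, 9]
k=5: arr[5] = 5+21 = 26 → [6, 9, 13, 21, 21, 26, 6, 9]
k=6: arr[6] = 6+26 = 32 → [6, 9, 13, 21, 21, 26, 32, 9]
k=7: arr[7] = 9+32 = 41 → [6, 9, 13, 21, 21, 26, 32, 41]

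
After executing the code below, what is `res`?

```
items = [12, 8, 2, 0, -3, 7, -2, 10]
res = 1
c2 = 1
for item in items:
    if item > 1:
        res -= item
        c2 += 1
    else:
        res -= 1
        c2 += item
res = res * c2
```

-41

item=12: >1, res = 1-12 = -11; c2=2
item=8: >1, res = (-11)-8 = -19; c2=3
item=2: >1, res = (-19)-2 = -21; c2=4
item=0: not >1, res = (-21)-1 = -22; c2=4
item=-3: not >1, res = (-22)-1 = -23; c2=1
item=7: >1, res = (-23)-7 = -30; c2=2
item=-2: not >1, res = (-30)-1 = -31; c2=0
item=10: >1, res = (-31)-10 = -41; c2=1
res*c2 = (-41)*1 = -41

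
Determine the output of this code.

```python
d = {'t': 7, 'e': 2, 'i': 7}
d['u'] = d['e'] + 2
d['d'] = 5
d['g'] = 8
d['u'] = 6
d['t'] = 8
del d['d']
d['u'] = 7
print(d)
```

d['u'] = d['e']+2 = 4 → {'t': 7, 'e': 2, 'i': 7, 'u': 4}
d['d'] = 5 → {'t': 7, 'e': 2, 'i': 7, 'u': 4, 'd': 5}
d['g'] = 8 → {'t': 7, 'e': 2, 'i': 7, 'u': 4, 'd': 5, 'g': 8}
d['u'] = 6 → {'t': 7, 'e': 2, 'i': 7, 'u': 6, 'd': 5, 'g': 8}
d['t'] = 8 → {'t': 8, 'e': 2, 'i': 7, 'u': 6, 'd': 5, 'g': 8}
del 'd' → {'t': 8, 'e': 2, 'i': 7, 'u': 6, 'g': 8}
d['u'] = 7 → {'t': 8, 'e': 2, 'i': 7, 'u': 7, 'g': 8}

{'t': 8, 'e': 2, 'i': 7, 'u': 7, 'g': 8}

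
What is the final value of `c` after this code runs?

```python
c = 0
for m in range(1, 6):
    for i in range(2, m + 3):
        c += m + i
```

m=1,i=2: c = 0+3 = 3
m=1,i=3: c = 3+4 = 7
m=2,i=2: c = 7+4 = 11
m=2,i=3: c = 11+5 = 16
m=2,i=4: c = 16+6 = 22
m=3,i=2: c = 22+5 = 27
m=3,i=3: c = 27+6 = 33
m=3,i=4: c = 33+7 = 40
m=3,i=5: c = 40+8 = 48
m=4,i=2: c = 48+6 = 54
m=4,i=3: c = 54+7 = 61
m=4,i=4: c = 61+8 = 69
m=4,i=5: c = 69+9 = 78
m=4,i=6: c = 78+10 = 88
m=5,i=2: c = 88+7 = 95
m=5,i=3: c = 95+8 = 103
m=5,i=4: c = 103+9 = 112
m=5,i=5: c = 112+10 = 122
m=5,i=6: c = 122+11 = 133
m=5,i=7: c = 133+12 = 145

145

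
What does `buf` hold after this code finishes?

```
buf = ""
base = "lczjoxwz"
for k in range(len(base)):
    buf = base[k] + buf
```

'zwxojzcl'

k=0: prepend 'l' → 'l'
k=1: prepend 'c' → 'cl'
k=2: prepend 'z' → 'zcl'
k=3: prepend 'j' → 'jzcl'
k=4: prepend 'o' → 'ojzcl'
k=5: prepend 'x' → 'xojzcl'
k=6: prepend 'w' → 'wxojzcl'
k=7: prepend 'z' → 'zwxojzcl'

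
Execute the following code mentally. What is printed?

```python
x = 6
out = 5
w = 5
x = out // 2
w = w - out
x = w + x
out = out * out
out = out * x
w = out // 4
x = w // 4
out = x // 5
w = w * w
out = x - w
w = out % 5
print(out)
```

x = 5//2 = 2
w = 5-5 = 0
x = 0+2 = 2
out = 5*5 = 25
out = 25*2 = 50
w = 50//4 = 12
x = 12//4 = 3
out = 3//5 = 0
w = 12*12 = 144
out = 3-144 = -141
w = (-141)%5 = 4

-141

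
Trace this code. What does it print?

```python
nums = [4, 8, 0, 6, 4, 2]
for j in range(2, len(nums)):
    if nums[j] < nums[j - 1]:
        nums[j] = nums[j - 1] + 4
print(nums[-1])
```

24

j=2: 0<8, nums[2] = 8+4 = 12 → [4, 8, 12, 6, 4, 2]
j=3: 6<12, nums[3] = 12+4 = 16 → [4, 8, 12, 16, 4, 2]
j=4: 4<16, nums[4] = 16+4 = 20 → [4, 8, 12, 16, 20, 2]
j=5: 2<20, nums[5] = 20+4 = 24 → [4, 8, 12, 16, 20, 24]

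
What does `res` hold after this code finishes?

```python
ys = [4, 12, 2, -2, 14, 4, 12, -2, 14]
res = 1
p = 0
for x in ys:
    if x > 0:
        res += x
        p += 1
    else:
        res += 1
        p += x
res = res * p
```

x=4: >0, res = 1+4 = 5; p=1
x=12: >0, res = 5+12 = 17; p=2
x=2: >0, res = 17+2 = 19; p=3
x=-2: not >0, res = 19+1 = 20; p=1
x=14: >0, res = 20+14 = 34; p=2
x=4: >0, res = 34+4 = 38; p=3
x=12: >0, res = 38+12 = 50; p=4
x=-2: not >0, res = 50+1 = 51; p=2
x=14: >0, res = 51+14 = 65; p=3
res*p = 65*3 = 195

195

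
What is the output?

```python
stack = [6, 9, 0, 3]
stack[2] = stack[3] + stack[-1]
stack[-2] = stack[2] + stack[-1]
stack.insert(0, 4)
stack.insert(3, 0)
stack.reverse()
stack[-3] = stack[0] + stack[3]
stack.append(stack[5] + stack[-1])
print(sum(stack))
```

42

stack[2] = stack[3]+stack[-1] = 3+3 = 6 → [6, 9, 6, 3]
stack[-2] = stack[2]+stack[-1] = 6+3 = 9 → [6, 9, 9, 3]
insert 4 at 0 → [4, 6, 9, 9, 3]
insert 0 at 3 → [4, 6, 9, 0, 9, 3]
reverse → [3, 9, 0, 9, 6, 4]
stack[-3] = stack[0]+stack[3] = 3+9 = 12 → [3, 9, 0, 12, 6, 4]
append stack[5]+stack[-1] = 4+4 = 8 → [3, 9, 0, 12, 6, 4, 8]
sum = 42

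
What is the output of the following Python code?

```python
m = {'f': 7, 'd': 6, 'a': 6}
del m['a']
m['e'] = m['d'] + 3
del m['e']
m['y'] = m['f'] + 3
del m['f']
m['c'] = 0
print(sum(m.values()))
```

del 'a' → {'f': 7, 'd': 6}
m['e'] = m['d']+3 = 9 → {'f': 7, 'd': 6, 'e': 9}
del 'e' → {'f': 7, 'd': 6}
m['y'] = m['f']+3 = 10 → {'f': 7, 'd': 6, 'y': 10}
del 'f' → {'d': 6, 'y': 10}
m['c'] = 0 → {'d': 6, 'y': 10, 'c': 0}
sum of values = 16

16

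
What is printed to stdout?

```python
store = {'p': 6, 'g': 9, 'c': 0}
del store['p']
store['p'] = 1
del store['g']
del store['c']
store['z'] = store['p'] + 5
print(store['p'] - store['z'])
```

-5

del 'p' → {'g': 9, 'c': 0}
store['p'] = 1 → {'g': 9, 'c': 0, 'p': 1}
del 'g' → {'c': 0, 'p': 1}
del 'c' → {'p': 1}
store['z'] = store['p']+5 = 6 → {'p': 1, 'z': 6}
store['p']-store['z'] = 1-6 = -5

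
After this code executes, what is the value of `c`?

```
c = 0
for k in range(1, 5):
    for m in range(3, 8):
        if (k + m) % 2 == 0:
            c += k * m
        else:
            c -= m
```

70

k=1,m=3: even sum, c = 0+3 = 3
k=1,m=4: odd sum, c = 3-4 = -1
k=1,m=5: even sum, c = (-1)+5 = 4
k=1,m=6: odd sum, c = 4-6 = -2
k=1,m=7: even sum, c = (-2)+7 = 5
k=2,m=3: odd sum, c = 5-3 = 2
k=2,m=4: even sum, c = 2+8 = 10
k=2,m=5: odd sum, c = 10-5 = 5
k=2,m=6: even sum, c = 5+12 = 17
k=2,m=7: odd sum, c = 17-7 = 10
k=3,m=3: even sum, c = 10+9 = 19
k=3,m=4: odd sum, c = 19-4 = 15
k=3,m=5: even sum, c = 15+15 = 30
k=3,m=6: odd sum, c = 30-6 = 24
k=3,m=7: even sum, c = 24+21 = 45
k=4,m=3: odd sum, c = 45-3 = 42
k=4,m=4: even sum, c = 42+16 = 58
k=4,m=5: odd sum, c = 58-5 = 53
k=4,m=6: even sum, c = 53+24 = 77
k=4,m=7: odd sum, c = 77-7 = 70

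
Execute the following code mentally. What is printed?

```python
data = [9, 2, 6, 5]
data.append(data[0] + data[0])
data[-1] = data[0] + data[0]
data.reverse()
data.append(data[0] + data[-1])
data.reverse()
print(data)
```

append data[0]+data[0] = 9+9 = 18 → [9, 2, 6, 5, 18]
data[-1] = data[0]+data[0] = 9+9 = 18 → [9, 2, 6, 5, 18]
reverse → [18, 5, 6, 2, 9]
append data[0]+data[-1] = 18+9 = 27 → [18, 5, 6, 2, 9, 27]
reverse → [27, 9, 2, 6, 5, 18]

[27, 9, 2, 6, 5, 18]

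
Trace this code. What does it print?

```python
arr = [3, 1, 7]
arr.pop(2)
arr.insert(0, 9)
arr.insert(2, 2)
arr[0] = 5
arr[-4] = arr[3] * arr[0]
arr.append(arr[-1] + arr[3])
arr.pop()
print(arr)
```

pop(2) removes 7 → [3, 1]
insert 9 at 0 → [9, 3, 1]
insert 2 at 2 → [9, 3, 2, 1]
arr[0] = 5 → [5, 3, 2, 1]
arr[-4] = arr[3]*arr[0] = 1*5 = 5 → [5, 3, 2, 1]
append arr[-1]+arr[3] = 1+1 = 2 → [5, 3, 2, 1, 2]
pop() removes 2 → [5, 3, 2, 1]

[5, 3, 2, 1]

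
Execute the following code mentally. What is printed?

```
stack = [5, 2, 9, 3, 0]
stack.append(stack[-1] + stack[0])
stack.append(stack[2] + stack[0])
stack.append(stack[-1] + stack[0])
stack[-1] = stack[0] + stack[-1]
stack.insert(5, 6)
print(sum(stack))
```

append stack[-1]+stack[0] = 0+5 = 5 → [5, 2, 9, 3, 0, 5]
append stack[2]+stack[0] = 9+5 = 14 → [5, 2, 9, 3, 0, 5, 14]
append stack[-1]+stack[0] = 14+5 = 19 → [5, 2, 9, 3, 0, 5, 14, 19]
stack[-1] = stack[0]+stack[-1] = 5+19 = 24 → [5, 2, 9, 3, 0, 5, 14, 24]
insert 6 at 5 → [5, 2, 9, 3, 0, 6, 5, 14, 24]
sum = 68

68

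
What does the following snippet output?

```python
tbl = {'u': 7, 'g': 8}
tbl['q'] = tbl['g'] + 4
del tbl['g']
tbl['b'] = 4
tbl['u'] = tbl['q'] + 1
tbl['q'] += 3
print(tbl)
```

{'u': 13, 'q': 15, 'b': 4}

tbl['q'] = tbl['g']+4 = 12 → {'u': 7, 'g': 8, 'q': 12}
del 'g' → {'u': 7, 'q': 12}
tbl['b'] = 4 → {'u': 7, 'q': 12, 'b': 4}
tbl['u'] = tbl['q']+1 = 13 → {'u': 13, 'q': 12, 'b': 4}
tbl['q'] = 12+3 = 15 → {'u': 13, 'q': 15, 'b': 4}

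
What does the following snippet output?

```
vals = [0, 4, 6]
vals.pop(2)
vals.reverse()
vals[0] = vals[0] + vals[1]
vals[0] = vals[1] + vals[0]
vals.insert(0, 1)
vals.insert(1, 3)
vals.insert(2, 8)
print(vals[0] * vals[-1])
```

pop(2) removes 6 → [0, 4]
reverse → [4, 0]
vals[0] = vals[0]+vals[1] = 4+0 = 4 → [4, 0]
vals[0] = vals[1]+vals[0] = 0+4 = 4 → [4, 0]
insert 1 at 0 → [1, 4, 0]
insert 3 at 1 → [1, 3, 4, 0]
insert 8 at 2 → [1, 3, 8, 4, 0]
vals[0]*vals[-1] = 1*0 = 0

0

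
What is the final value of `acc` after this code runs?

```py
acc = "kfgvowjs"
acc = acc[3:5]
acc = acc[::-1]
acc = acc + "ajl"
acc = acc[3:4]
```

'j'

slice [3:5] → 'vo'
reverse → 'ov'
+ 'ajl' → 'ovajl'
slice [3:4] → 'j'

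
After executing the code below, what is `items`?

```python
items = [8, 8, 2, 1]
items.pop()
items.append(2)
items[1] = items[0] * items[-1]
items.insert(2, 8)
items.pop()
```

[8, 16, 8, 2]

pop() removes 1 → [8, 8, 2]
append 2 → [8, 8, 2, 2]
items[1] = items[0]*items[-1] = 8*2 = 16 → [8, 16, 2, 2]
insert 8 at 2 → [8, 16, 8, 2, 2]
pop() removes 2 → [8, 16, 8, 2]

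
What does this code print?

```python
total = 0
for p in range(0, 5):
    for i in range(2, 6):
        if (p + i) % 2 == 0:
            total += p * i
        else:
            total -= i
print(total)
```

32

p=0,i=2: even sum, total = 0+0 = 0
p=0,i=3: odd sum, total = 0-3 = -3
p=0,i=4: even sum, total = (-3)+0 = -3
p=0,i=5: odd sum, total = (-3)-5 = -8
p=1,i=2: odd sum, total = (-8)-2 = -10
p=1,i=3: even sum, total = (-10)+3 = -7
p=1,i=4: odd sum, total = (-7)-4 = -11
p=1,i=5: even sum, total = (-11)+5 = -6
p=2,i=2: even sum, total = (-6)+4 = -2
p=2,i=3: odd sum, total = (-2)-3 = -5
p=2,i=4: even sum, total = (-5)+8 = 3
p=2,i=5: odd sum, total = 3-5 = -2
p=3,i=2: odd sum, total = (-2)-2 = -4
p=3,i=3: even sum, total = (-4)+9 = 5
p=3,i=4: odd sum, total = 5-4 = 1
p=3,i=5: even sum, total = 1+15 = 16
p=4,i=2: even sum, total = 16+8 = 24
p=4,i=3: odd sum, total = 24-3 = 21
p=4,i=4: even sum, total = 21+16 = 37
p=4,i=5: odd sum, total = 37-5 = 32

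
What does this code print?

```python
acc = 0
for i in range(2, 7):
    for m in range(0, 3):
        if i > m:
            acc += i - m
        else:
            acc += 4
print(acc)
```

49

i=2,m=0: 2>0, acc = 0+2 = 2
i=2,m=1: 2>1, acc = 2+1 = 3
i=2,m=2: not 2>2, acc = 3+4 = 7
i=3,m=0: 3>0, acc = 7+3 = 10
i=3,m=1: 3>1, acc = 10+2 = 12
i=3,m=2: 3>2, acc = 12+1 = 13
i=4,m=0: 4>0, acc = 13+4 = 17
i=4,m=1: 4>1, acc = 17+3 = 20
i=4,m=2: 4>2, acc = 20+2 = 22
i=5,m=0: 5>0, acc = 22+5 = 27
i=5,m=1: 5>1, acc = 27+4 = 31
i=5,m=2: 5>2, acc = 31+3 = 34
i=6,m=0: 6>0, acc = 34+6 = 40
i=6,m=1: 6>1, acc = 40+5 = 45
i=6,m=2: 6>2, acc = 45+4 = 49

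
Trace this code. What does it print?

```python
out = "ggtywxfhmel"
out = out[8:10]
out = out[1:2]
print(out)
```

e

slice [8:10] → 'me'
slice [1:2] → 'e'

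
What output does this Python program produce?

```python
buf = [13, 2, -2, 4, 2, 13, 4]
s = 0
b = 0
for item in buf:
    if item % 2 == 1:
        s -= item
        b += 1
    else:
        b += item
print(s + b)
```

-14

item=13: odd, s = 0-13 = -13; b=1
item=2: not odd; b=3
item=-2: not odd; b=1
item=4: not odd; b=5
item=2: not odd; b=7
item=13: odd, s = (-13)-13 = -26; b=8
item=4: not odd; b=12
s+b = (-26)+12 = -14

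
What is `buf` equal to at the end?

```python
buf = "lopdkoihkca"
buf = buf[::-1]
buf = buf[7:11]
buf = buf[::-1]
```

reverse → 'ackhiokdpol'
slice [7:11] → 'dpol'
reverse → 'lopd'

'lopd'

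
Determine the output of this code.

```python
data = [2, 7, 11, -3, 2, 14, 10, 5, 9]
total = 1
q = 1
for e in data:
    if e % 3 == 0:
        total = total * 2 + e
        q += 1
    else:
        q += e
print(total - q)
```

-47

e=2: not %3==0; q=3
e=7: not %3==0; q=10
e=11: not %3==0; q=21
e=-3: %3==0, total = 1*2+(-3) = -1; q=22
e=2: not %3==0; q=24
e=14: not %3==0; q=38
e=10: not %3==0; q=48
e=5: not %3==0; q=53
e=9: %3==0, total = (-1)*2+9 = 7; q=54
total-q = 7-54 = -47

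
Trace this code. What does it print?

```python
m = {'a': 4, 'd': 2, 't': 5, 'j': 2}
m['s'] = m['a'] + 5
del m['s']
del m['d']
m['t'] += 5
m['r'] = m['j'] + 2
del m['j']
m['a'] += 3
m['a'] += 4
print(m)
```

m['s'] = m['a']+5 = 9 → {'a': 4, 'd': 2, 't': 5, 'j': 2, 's': 9}
del 's' → {'a': 4, 'd': 2, 't': 5, 'j': 2}
del 'd' → {'a': 4, 't': 5, 'j': 2}
m['t'] = 5+5 = 10 → {'a': 4, 't': 10, 'j': 2}
m['r'] = m['j']+2 = 4 → {'a': 4, 't': 10, 'j': 2, 'r': 4}
del 'j' → {'a': 4, 't': 10, 'r': 4}
m['a'] = 4+3 = 7 → {'a': 7, 't': 10, 'r': 4}
m['a'] = 7+4 = 11 → {'a': 11, 't': 10, 'r': 4}

{'a': 11, 't': 10, 'r': 4}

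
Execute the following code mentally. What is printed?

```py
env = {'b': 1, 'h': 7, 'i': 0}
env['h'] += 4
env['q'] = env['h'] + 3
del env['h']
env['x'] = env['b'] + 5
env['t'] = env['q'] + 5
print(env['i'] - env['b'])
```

-1

env['h'] = 7+4 = 11 → {'b': 1, 'h': 11, 'i': 0}
env['q'] = env['h']+3 = 14 → {'b': 1, 'h': 11, 'i': 0, 'q': 14}
del 'h' → {'b': 1, 'i': 0, 'q': 14}
env['x'] = env['b']+5 = 6 → {'b': 1, 'i': 0, 'q': 14, 'x': 6}
env['t'] = env['q']+5 = 19 → {'b': 1, 'i': 0, 'q': 14, 'x': 6, 't': 19}
env['i']-env['b'] = 0-1 = -1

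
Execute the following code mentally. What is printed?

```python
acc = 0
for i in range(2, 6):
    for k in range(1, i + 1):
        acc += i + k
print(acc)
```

i=2,k=1: acc = 0+3 = 3
i=2,k=2: acc = 3+4 = 7
i=3,k=1: acc = 7+4 = 11
i=3,k=2: acc = 11+5 = 16
i=3,k=3: acc = 16+6 = 22
i=4,k=1: acc = 22+5 = 27
i=4,k=2: acc = 27+6 = 33
i=4,k=3: acc = 33+7 = 40
i=4,k=4: acc = 40+8 = 48
i=5,k=1: acc = 48+6 = 54
i=5,k=2: acc = 54+7 = 61
i=5,k=3: acc = 61+8 = 69
i=5,k=4: acc = 69+9 = 78
i=5,k=5: acc = 78+10 = 88

88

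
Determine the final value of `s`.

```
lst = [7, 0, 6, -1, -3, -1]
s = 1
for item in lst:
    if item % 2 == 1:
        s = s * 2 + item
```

item=7: odd, s = 1*2+7 = 9
item=0: not odd
item=6: not odd
item=-1: odd, s = 9*2+(-1) = 17
item=-3: odd, s = 17*2+(-3) = 31
item=-1: odd, s = 31*2+(-1) = 61

61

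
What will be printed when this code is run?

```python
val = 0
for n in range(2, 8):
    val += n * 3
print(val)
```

n=2: val = 0+2*3 = 6
n=3: val = 6+3*3 = 15
n=4: val = 15+4*3 = 27
n=5: val = 27+5*3 = 42
n=6: val = 42+6*3 = 60
n=7: val = 60+7*3 = 81

81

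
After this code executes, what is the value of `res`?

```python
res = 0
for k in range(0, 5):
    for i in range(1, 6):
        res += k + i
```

125

k=0,i=1: res = 0+1 = 1
k=0,i=2: res = 1+2 = 3
k=0,i=3: res = 3+3 = 6
k=0,i=4: res = 6+4 = 10
k=0,i=5: res = 10+5 = 15
k=1,i=1: res = 15+2 = 17
k=1,i=2: res = 17+3 = 20
k=1,i=3: res = 20+4 = 24
k=1,i=4: res = 24+5 = 29
k=1,i=5: res = 29+6 = 35
k=2,i=1: res = 35+3 = 38
k=2,i=2: res = 38+4 = 42
k=2,i=3: res = 42+5 = 47
k=2,i=4: res = 47+6 = 53
k=2,i=5: res = 53+7 = 60
k=3,i=1: res = 60+4 = 64
k=3,i=2: res = 64+5 = 69
k=3,i=3: res = 69+6 = 75
k=3,i=4: res = 75+7 = 82
k=3,i=5: res = 82+8 = 90
k=4,i=1: res = 90+5 = 95
k=4,i=2: res = 95+6 = 101
k=4,i=3: res = 101+7 = 108
k=4,i=4: res = 108+8 = 116
k=4,i=5: res = 116+9 = 125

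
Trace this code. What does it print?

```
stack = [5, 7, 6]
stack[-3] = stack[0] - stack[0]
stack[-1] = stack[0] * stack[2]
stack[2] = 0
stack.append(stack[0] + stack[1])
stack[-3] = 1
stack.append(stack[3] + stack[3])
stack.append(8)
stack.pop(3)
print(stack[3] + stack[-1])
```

22

stack[-3] = stack[0]-stack[0] = 5-5 = 0 → [0, 7, 6]
stack[-1] = stack[0]*stack[2] = 0*6 = 0 → [0, 7, 0]
stack[2] = 0 → [0, 7, 0]
append stack[0]+stack[1] = 0+7 = 7 → [0, 7, 0, 7]
stack[-3] = 1 → [0, 1, 0, 7]
append stack[3]+stack[3] = 7+7 = 14 → [0, 1, 0, 7, 14]
append 8 → [0, 1, 0, 7, 14, 8]
pop(3) removes 7 → [0, 1, 0, 14, 8]
stack[3]+stack[-1] = 14+8 = 22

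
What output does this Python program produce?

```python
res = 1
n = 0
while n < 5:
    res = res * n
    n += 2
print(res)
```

n=0: res = 1*0 = 0
n=2: res = 0*2 = 0
n=4: res = 0*4 = 0

0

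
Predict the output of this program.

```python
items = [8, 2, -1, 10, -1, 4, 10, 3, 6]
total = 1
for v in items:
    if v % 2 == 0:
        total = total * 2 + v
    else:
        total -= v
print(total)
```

v=8: even, total = 1*2+8 = 10
v=2: even, total = 10*2+2 = 22
v=-1: not even, total = 22-(-1) = 23
v=10: even, total = 23*2+10 = 56
v=-1: not even, total = 56-(-1) = 57
v=4: even, total = 57*2+4 = 118
v=10: even, total = 118*2+10 = 246
v=3: not even, total = 246-3 = 243
v=6: even, total = 243*2+6 = 492

492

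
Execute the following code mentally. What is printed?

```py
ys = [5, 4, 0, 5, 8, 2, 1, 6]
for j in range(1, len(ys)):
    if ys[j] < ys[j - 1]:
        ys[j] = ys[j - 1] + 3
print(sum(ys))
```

j=1: 4<5, ys[1] = 5+3 = 8 → [5, 8, 0, 5, 8, 2, 1, 6]
j=2: 0<8, ys[2] = 8+3 = 11 → [5, 8, 11, 5, 8, 2, 1, 6]
j=3: 5<11, ys[3] = 11+3 = 14 → [5, 8, 11, 14, 8, 2, 1, 6]
j=4: 8<14, ys[4] = 14+3 = 17 → [5, 8, 11, 14, 17, 2, 1, 6]
j=5: 2<17, ys[5] = 17+3 = 20 → [5, 8, 11, 14, 17, 20, 1, 6]
j=6: 1<20, ys[6] = 20+3 = 23 → [5, 8, 11, 14, 17, 20, 23, 6]
j=7: 6<23, ys[7] = 23+3 = 26 → [5, 8, 11, 14, 17, 20, 23, 26]
sum = 124

124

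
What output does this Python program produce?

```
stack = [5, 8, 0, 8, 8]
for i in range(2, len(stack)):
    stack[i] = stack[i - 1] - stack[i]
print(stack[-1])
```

i=2: stack[2] = 8-0 = 8 → [5, 8, 8, 8, 8]
i=3: stack[3] = 8-8 = 0 → [5, 8, 8, 0, 8]
i=4: stack[4] = 0-8 = -8 → [5, 8, 8, 0, -8]

-8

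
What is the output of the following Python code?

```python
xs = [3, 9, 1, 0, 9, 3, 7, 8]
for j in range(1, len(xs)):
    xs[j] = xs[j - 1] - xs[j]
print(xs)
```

[3, -6, -7, -7, -16, -19, -26, -34]

j=1: xs[1] = 3-9 = -6 → [3, -6, 1, 0, 9, 3, 7, 8]
j=2: xs[2] = (-6)-1 = -7 → [3, -6, -7, 0, 9, 3, 7, 8]
j=3: xs[3] = (-7)-0 = -7 → [3, -6, -7, -7, 9, 3, 7, 8]
j=4: xs[4] = (-7)-9 = -16 → [3, -6, -7, -7, -16, 3, 7, 8]
j=5: xs[5] = (-16)-3 = -19 → [3, -6, -7, -7, -16, -19, 7, 8]
j=6: xs[6] = (-19)-7 = -26 → [3, -6, -7, -7, -16, -19, -26, 8]
j=7: xs[7] = (-26)-8 = -34 → [3, -6, -7, -7, -16, -19, -26, -34]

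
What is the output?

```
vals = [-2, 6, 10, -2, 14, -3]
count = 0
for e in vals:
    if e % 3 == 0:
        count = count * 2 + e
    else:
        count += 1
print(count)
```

19

e=-2: not %3==0, count = 0+1 = 1
e=6: %3==0, count = 1*2+6 = 8
e=10: not %3==0, count = 8+1 = 9
e=-2: not %3==0, count = 9+1 = 10
e=14: not %3==0, count = 10+1 = 11
e=-3: %3==0, count = 11*2+(-3) = 19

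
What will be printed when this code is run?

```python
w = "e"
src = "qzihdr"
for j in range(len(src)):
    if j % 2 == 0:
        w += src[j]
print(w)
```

eqid

j=0: add 'q' → 'eq'
j=1: skip
j=2: add 'i' → 'eqi'
j=3: skip
j=4: add 'd' → 'eqid'
j=5: skip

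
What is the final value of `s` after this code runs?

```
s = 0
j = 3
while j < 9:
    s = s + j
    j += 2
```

j=3: s = 0+3 = 3
j=5: s = 3+5 = 8
j=7: s = 8+7 = 15

15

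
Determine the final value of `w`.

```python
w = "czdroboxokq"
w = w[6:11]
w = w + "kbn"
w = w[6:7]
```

'b'

slice [6:11] → 'oxokq'
+ 'kbn' → 'oxokqkbn'
slice [6:7] → 'b'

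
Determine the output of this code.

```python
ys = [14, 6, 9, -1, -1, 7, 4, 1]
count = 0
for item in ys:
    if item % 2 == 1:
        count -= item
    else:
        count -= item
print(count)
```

item=14: not odd, count = 0-14 = -14
item=6: not odd, count = (-14)-6 = -20
item=9: odd, count = (-20)-9 = -29
item=-1: odd, count = (-29)-(-1) = -28
item=-1: odd, count = (-28)-(-1) = -27
item=7: odd, count = (-27)-7 = -34
item=4: not odd, count = (-34)-4 = -38
item=1: odd, count = (-38)-1 = -39

-39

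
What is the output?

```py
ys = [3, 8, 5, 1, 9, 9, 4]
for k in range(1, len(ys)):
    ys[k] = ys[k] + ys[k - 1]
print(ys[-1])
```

39

k=1: ys[1] = 8+3 = 11 → [3, 11, 5, 1, 9, 9, 4]
k=2: ys[2] = 5+11 = 16 → [3, 11, 16, 1, 9, 9, 4]
k=3: ys[3] = 1+16 = 17 → [3, 11, 16, 17, 9, 9, 4]
k=4: ys[4] = 9+17 = 26 → [3, 11, 16, 17, 26, 9, 4]
k=5: ys[5] = 9+26 = 35 → [3, 11, 16, 17, 26, 35, 4]
k=6: ys[6] = 4+35 = 39 → [3, 11, 16, 17, 26, 35, 39]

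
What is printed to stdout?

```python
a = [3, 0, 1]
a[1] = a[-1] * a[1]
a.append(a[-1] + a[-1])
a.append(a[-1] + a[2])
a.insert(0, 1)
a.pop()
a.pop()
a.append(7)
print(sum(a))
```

a[1] = a[-1]*a[1] = 1*0 = 0 → [3, 0, 1]
append a[-1]+a[-1] = 1+1 = 2 → [3, 0, 1, 2]
append a[-1]+a[2] = 2+1 = 3 → [3, 0, 1, 2, 3]
insert 1 at 0 → [1, 3, 0, 1, 2, 3]
pop() removes 3 → [1, 3, 0, 1, 2]
pop() removes 2 → [1, 3, 0, 1]
append 7 → [1, 3, 0, 1, 7]
sum = 12

12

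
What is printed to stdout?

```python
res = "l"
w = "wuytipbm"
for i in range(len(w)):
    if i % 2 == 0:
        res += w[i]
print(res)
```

lwyib

i=0: add 'w' → 'lw'
i=1: skip
i=2: add 'y' → 'lwy'
i=3: skip
i=4: add 'i' → 'lwyi'
i=5: skip
i=6: add 'b' → 'lwyib'
i=7: skip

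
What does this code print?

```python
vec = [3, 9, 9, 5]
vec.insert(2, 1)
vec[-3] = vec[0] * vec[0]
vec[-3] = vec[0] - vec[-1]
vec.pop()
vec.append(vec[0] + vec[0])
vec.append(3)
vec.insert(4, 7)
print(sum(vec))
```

insert 1 at 2 → [3, 9, 1, 9, 5]
vec[-3] = vec[0]*vec[0] = 3*3 = 9 → [3, 9, 9, 9, 5]
vec[-3] = vec[0]-vec[-1] = 3-5 = -2 → [3, 9, -2, 9, 5]
pop() removes 5 → [3, 9, -2, 9]
append vec[0]+vec[0] = 3+3 = 6 → [3, 9, -2, 9, 6]
append 3 → [3, 9, -2, 9, 6, 3]
insert 7 at 4 → [3, 9, -2, 9, 7, 6, 3]
sum = 35

35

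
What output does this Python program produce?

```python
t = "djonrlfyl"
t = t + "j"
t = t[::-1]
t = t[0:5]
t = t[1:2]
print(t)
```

+ 'j' → 'djonrlfylj'
reverse → 'jlyflrnojd'
slice [0:5] → 'jlyfl'
slice [1:2] → 'l'

l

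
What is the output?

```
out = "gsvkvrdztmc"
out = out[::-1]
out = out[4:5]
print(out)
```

reverse → 'cmtzdrvkvsg'
slice [4:5] → 'd'

d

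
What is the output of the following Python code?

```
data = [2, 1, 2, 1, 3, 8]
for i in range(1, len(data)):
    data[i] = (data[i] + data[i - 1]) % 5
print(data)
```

i=1: data[1] = (1+2)%5 = 3 → [2, 3, 2, 1, 3, 8]
i=2: data[2] = (2+3)%5 = 0 → [2, 3, 0, 1, 3, 8]
i=3: data[3] = (1+0)%5 = 1 → [2, 3, 0, 1, 3, 8]
i=4: data[4] = (3+1)%5 = 4 → [2, 3, 0, 1, 4, 8]
i=5: data[5] = (8+4)%5 = 2 → [2, 3, 0, 1, 4, 2]

[2, 3, 0, 1, 4, 2]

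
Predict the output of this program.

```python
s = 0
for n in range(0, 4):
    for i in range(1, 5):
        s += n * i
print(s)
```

60

n=0,i=1: s = 0+0 = 0
n=0,i=2: s = 0+0 = 0
n=0,i=3: s = 0+0 = 0
n=0,i=4: s = 0+0 = 0
n=1,i=1: s = 0+1 = 1
n=1,i=2: s = 1+2 = 3
n=1,i=3: s = 3+3 = 6
n=1,i=4: s = 6+4 = 10
n=2,i=1: s = 10+2 = 12
n=2,i=2: s = 12+4 = 16
n=2,i=3: s = 16+6 = 22
n=2,i=4: s = 22+8 = 30
n=3,i=1: s = 30+3 = 33
n=3,i=2: s = 33+6 = 39
n=3,i=3: s = 39+9 = 48
n=3,i=4: s = 48+12 = 60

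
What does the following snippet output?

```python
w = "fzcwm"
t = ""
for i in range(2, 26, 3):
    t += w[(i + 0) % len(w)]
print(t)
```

i=2: add w[2]='c' → 'c'
i=5: add w[0]='f' → 'cf'
i=8: add w[3]='w' → 'cfw'
i=11: add w[1]='z' → 'cfwz'
i=14: add w[4]='m' → 'cfwzm'
i=17: add w[2]='c' → 'cfwzmc'
i=20: add w[0]='f' → 'cfwzmcf'
i=23: add w[3]='w' → 'cfwzmcfw'

cfwzmcfw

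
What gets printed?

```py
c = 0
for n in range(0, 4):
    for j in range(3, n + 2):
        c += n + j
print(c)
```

n=2,j=3: c = 0+5 = 5
n=3,j=3: c = 5+6 = 11
n=3,j=4: c = 11+7 = 18

18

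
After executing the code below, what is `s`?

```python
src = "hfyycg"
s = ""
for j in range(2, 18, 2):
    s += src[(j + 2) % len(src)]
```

'chychych'

j=2: add src[4]='c' → 'c'
j=4: add src[0]='h' → 'ch'
j=6: add src[2]='y' → 'chy'
j=8: add src[4]='c' → 'chyc'
j=10: add src[0]='h' → 'chych'
j=12: add src[2]='y' → 'chychy'
j=14: add src[4]='c' → 'chychyc'
j=16: add src[0]='h' → 'chychych'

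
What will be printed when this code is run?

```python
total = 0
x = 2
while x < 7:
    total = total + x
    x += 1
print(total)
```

20

x=2: total = 0+2 = 2
x=3: total = 2+3 = 5
x=4: total = 5+4 = 9
x=5: total = 9+5 = 14
x=6: total = 14+6 = 20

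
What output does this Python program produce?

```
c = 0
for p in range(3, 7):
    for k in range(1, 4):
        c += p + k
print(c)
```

p=3,k=1: c = 0+4 = 4
p=3,k=2: c = 4+5 = 9
p=3,k=3: c = 9+6 = 15
p=4,k=1: c = 15+5 = 20
p=4,k=2: c = 20+6 = 26
p=4,k=3: c = 26+7 = 33
p=5,k=1: c = 33+6 = 39
p=5,k=2: c = 39+7 = 46
p=5,k=3: c = 46+8 = 54
p=6,k=1: c = 54+7 = 61
p=6,k=2: c = 61+8 = 69
p=6,k=3: c = 69+9 = 78

78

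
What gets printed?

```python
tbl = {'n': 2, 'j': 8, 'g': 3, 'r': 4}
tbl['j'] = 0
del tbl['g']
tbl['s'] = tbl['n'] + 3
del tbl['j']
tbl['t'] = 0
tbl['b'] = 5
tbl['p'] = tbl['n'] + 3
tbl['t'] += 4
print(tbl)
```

{'n': 2, 'r': 4, 's': 5, 't': 4, 'b': 5, 'p': 5}

tbl['j'] = 0 → {'n': 2, 'j': 0, 'g': 3, 'r': 4}
del 'g' → {'n': 2, 'j': 0, 'r': 4}
tbl['s'] = tbl['n']+3 = 5 → {'n': 2, 'j': 0, 'r': 4, 's': 5}
del 'j' → {'n': 2, 'r': 4, 's': 5}
tbl['t'] = 0 → {'n': 2, 'r': 4, 's': 5, 't': 0}
tbl['b'] = 5 → {'n': 2, 'r': 4, 's': 5, 't': 0, 'b': 5}
tbl['p'] = tbl['n']+3 = 5 → {'n': 2, 'r': 4, 's': 5, 't': 0, 'b': 5, 'p': 5}
tbl['t'] = 0+4 = 4 → {'n': 2, 'r': 4, 's': 5, 't': 4, 'b': 5, 'p': 5}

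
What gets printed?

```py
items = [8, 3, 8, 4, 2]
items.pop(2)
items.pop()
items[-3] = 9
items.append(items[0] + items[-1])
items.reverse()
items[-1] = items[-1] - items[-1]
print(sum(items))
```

20

pop(2) removes 8 → [8, 3, 4, 2]
pop() removes 2 → [8, 3, 4]
items[-3] = 9 → [9, 3, 4]
append items[0]+items[-1] = 9+4 = 13 → [9, 3, 4, 13]
reverse → [13, 4, 3, 9]
items[-1] = items[-1]-items[-1] = 9-9 = 0 → [13, 4, 3, 0]
sum = 20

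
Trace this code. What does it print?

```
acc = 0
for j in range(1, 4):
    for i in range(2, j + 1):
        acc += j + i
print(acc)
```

15

j=2,i=2: acc = 0+4 = 4
j=3,i=2: acc = 4+5 = 9
j=3,i=3: acc = 9+6 = 15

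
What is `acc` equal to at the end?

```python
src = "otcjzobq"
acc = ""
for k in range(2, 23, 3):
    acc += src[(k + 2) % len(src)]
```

'zqcoojb'

k=2: add src[4]='z' → 'z'
k=5: add src[7]='q' → 'zq'
k=8: add src[2]='c' → 'zqc'
k=11: add src[5]='o' → 'zqco'
k=14: add src[0]='o' → 'zqcoo'
k=17: add src[3]='j' → 'zqcooj'
k=20: add src[6]='b' → 'zqcoojb'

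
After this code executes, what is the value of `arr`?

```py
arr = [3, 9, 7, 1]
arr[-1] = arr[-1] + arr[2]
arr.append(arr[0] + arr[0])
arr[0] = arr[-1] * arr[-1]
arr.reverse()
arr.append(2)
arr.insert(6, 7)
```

[6, 8, 7, 9, 36, 2, 7]

arr[-1] = arr[-1]+arr[2] = 1+7 = 8 → [3, 9, 7, 8]
append arr[0]+arr[0] = 3+3 = 6 → [3, 9, 7, 8, 6]
arr[0] = arr[-1]*arr[-1] = 6*6 = 36 → [36, 9, 7, 8, 6]
reverse → [6, 8, 7, 9, 36]
append 2 → [6, 8, 7, 9, 36, 2]
insert 7 at 6 → [6, 8, 7, 9, 36, 2, 7]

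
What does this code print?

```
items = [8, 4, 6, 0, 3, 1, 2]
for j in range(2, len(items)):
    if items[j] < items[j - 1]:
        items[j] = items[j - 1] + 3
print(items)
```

[8, 4, 6, 9, 12, 15, 18]

j=2: 6>=4, unchanged → [8, 4, 6, 0, 3, 1, 2]
j=3: 0<6, items[3] = 6+3 = 9 → [8, 4, 6, 9, 3, 1, 2]
j=4: 3<9, items[4] = 9+3 = 12 → [8, 4, 6, 9, 12, 1, 2]
j=5: 1<12, items[5] = 12+3 = 15 → [8, 4, 6, 9, 12, 15, 2]
j=6: 2<15, items[6] = 15+3 = 18 → [8, 4, 6, 9, 12, 15, 18]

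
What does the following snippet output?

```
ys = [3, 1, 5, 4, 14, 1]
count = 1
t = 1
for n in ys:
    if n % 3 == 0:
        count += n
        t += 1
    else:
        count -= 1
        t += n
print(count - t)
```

n=3: %3==0, count = 1+3 = 4; t=2
n=1: not %3==0, count = 4-1 = 3; t=3
n=5: not %3==0, count = 3-1 = 2; t=8
n=4: not %3==0, count = 2-1 = 1; t=12
n=14: not %3==0, count = 1-1 = 0; t=26
n=1: not %3==0, count = 0-1 = -1; t=27
count-t = (-1)-27 = -28

-28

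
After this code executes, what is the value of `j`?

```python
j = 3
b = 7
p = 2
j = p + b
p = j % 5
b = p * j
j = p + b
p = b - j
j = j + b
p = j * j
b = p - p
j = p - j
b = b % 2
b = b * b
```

j = 2+7 = 9
p = 9%5 = 4
b = 4*9 = 36
j = 4+36 = 40
p = 36-40 = -4
j = 40+36 = 76
p = 76*76 = 5776
b = 5776-5776 = 0
j = 5776-76 = 5700
b = 0%2 = 0
b = 0*0 = 0

5700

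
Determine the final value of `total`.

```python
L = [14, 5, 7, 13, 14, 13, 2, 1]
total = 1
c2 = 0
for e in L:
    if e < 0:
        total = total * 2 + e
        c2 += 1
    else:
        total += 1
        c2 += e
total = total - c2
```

e=14: not <0, total = 1+1 = 2; c2=14
e=5: not <0, total = 2+1 = 3; c2=19
e=7: not <0, total = 3+1 = 4; c2=26
e=13: not <0, total = 4+1 = 5; c2=39
e=14: not <0, total = 5+1 = 6; c2=53
e=13: not <0, total = 6+1 = 7; c2=66
e=2: not <0, total = 7+1 = 8; c2=68
e=1: not <0, total = 8+1 = 9; c2=69
total-c2 = 9-69 = -60

-60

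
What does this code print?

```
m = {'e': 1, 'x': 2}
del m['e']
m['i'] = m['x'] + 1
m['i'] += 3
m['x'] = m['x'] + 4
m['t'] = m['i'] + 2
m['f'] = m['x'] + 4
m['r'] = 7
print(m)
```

{'x': 6, 'i': 6, 't': 8, 'f': 10, 'r': 7}

del 'e' → {'x': 2}
m['i'] = m['x']+1 = 3 → {'x': 2, 'i': 3}
m['i'] = 3+3 = 6 → {'x': 2, 'i': 6}
m['x'] = m['x']+4 = 6 → {'x': 6, 'i': 6}
m['t'] = m['i']+2 = 8 → {'x': 6, 'i': 6, 't': 8}
m['f'] = m['x']+4 = 10 → {'x': 6, 'i': 6, 't': 8, 'f': 10}
m['r'] = 7 → {'x': 6, 'i': 6, 't': 8, 'f': 10, 'r': 7}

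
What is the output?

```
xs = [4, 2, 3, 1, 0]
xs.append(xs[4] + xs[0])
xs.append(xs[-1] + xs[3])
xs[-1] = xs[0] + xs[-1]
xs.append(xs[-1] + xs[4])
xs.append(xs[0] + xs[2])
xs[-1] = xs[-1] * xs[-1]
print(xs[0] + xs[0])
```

8

append xs[4]+xs[0] = 0+4 = 4 → [4, 2, 3, 1, 0, 4]
append xs[-1]+xs[3] = 4+1 = 5 → [4, 2, 3, 1, 0, 4, 5]
xs[-1] = xs[0]+xs[-1] = 4+5 = 9 → [4, 2, 3, 1, 0, 4, 9]
append xs[-1]+xs[4] = 9+0 = 9 → [4, 2, 3, 1, 0, 4, 9, 9]
append xs[0]+xs[2] = 4+3 = 7 → [4, 2, 3, 1, 0, 4, 9, 9, 7]
xs[-1] = xs[-1]*xs[-1] = 7*7 = 49 → [4, 2, 3, 1, 0, 4, 9, 9, 49]
xs[0]+xs[0] = 4+4 = 8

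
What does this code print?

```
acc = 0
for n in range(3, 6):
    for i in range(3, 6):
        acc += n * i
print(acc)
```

n=3,i=3: acc = 0+9 = 9
n=3,i=4: acc = 9+12 = 21
n=3,i=5: acc = 21+15 = 36
n=4,i=3: acc = 36+12 = 48
n=4,i=4: acc = 48+16 = 64
n=4,i=5: acc = 64+20 = 84
n=5,i=3: acc = 84+15 = 99
n=5,i=4: acc = 99+20 = 119
n=5,i=5: acc = 119+25 = 144

144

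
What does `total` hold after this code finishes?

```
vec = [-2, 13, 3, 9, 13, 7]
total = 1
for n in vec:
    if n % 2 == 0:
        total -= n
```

3

n=-2: even, total = 1-(-2) = 3
n=13: not even
n=3: not even
n=9: not even
n=13: not even
n=7: not even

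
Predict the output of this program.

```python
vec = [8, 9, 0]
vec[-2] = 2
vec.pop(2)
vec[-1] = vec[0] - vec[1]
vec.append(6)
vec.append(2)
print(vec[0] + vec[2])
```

14

vec[-2] = 2 → [8, 2, 0]
pop(2) removes 0 → [8, 2]
vec[-1] = vec[0]-vec[1] = 8-2 = 6 → [8, 6]
append 6 → [8, 6, 6]
append 2 → [8, 6, 6, 2]
vec[0]+vec[2] = 8+6 = 14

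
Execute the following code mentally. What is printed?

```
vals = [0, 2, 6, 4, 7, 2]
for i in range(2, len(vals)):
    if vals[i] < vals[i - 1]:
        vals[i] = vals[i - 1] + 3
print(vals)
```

[0, 2, 6, 9, 12, 15]

i=2: 6>=2, unchanged → [0, 2, 6, 4, 7, 2]
i=3: 4<6, vals[3] = 6+3 = 9 → [0, 2, 6, 9, 7, 2]
i=4: 7<9, vals[4] = 9+3 = 12 → [0, 2, 6, 9, 12, 2]
i=5: 2<12, vals[5] = 12+3 = 15 → [0, 2, 6, 9, 12, 15]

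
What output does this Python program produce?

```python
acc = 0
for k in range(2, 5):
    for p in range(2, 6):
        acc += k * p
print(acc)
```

k=2,p=2: acc = 0+4 = 4
k=2,p=3: acc = 4+6 = 10
k=2,p=4: acc = 10+8 = 18
k=2,p=5: acc = 18+10 = 28
k=3,p=2: acc = 28+6 = 34
k=3,p=3: acc = 34+9 = 43
k=3,p=4: acc = 43+12 = 55
k=3,p=5: acc = 55+15 = 70
k=4,p=2: acc = 70+8 = 78
k=4,p=3: acc = 78+12 = 90
k=4,p=4: acc = 90+16 = 106
k=4,p=5: acc = 106+20 = 126

126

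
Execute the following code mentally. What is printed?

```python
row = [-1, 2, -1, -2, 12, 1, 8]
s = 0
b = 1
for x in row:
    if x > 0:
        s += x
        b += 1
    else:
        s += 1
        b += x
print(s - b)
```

25

x=-1: not >0, s = 0+1 = 1; b=0
x=2: >0, s = 1+2 = 3; b=1
x=-1: not >0, s = 3+1 = 4; b=0
x=-2: not >0, s = 4+1 = 5; b=-2
x=12: >0, s = 5+12 = 17; b=-1
x=1: >0, s = 17+1 = 18; b=0
x=8: >0, s = 18+8 = 26; b=1
s-b = 26-1 = 25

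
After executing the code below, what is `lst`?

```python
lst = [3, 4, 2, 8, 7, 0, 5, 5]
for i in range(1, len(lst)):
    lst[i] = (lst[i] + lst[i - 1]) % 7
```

i=1: lst[1] = (4+3)%7 = 0 → [3, 0, 2, 8, 7, 0, 5, 5]
i=2: lst[2] = (2+0)%7 = 2 → [3, 0, 2, 8, 7, 0, 5, 5]
i=3: lst[3] = (8+2)%7 = 3 → [3, 0, 2, 3, 7, 0, 5, 5]
i=4: lst[4] = (7+3)%7 = 3 → [3, 0, 2, 3, 3, 0, 5, 5]
i=5: lst[5] = (0+3)%7 = 3 → [3, 0, 2, 3, 3, 3, 5, 5]
i=6: lst[6] = (5+3)%7 = 1 → [3, 0, 2, 3, 3, 3, 1, 5]
i=7: lst[7] = (5+1)%7 = 6 → [3, 0, 2, 3, 3, 3, 1, 6]

[3, 0, 2, 3, 3, 3, 1, 6]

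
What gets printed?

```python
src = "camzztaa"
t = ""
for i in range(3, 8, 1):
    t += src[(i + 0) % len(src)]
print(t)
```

i=3: add src[3]='z' → 'z'
i=4: add src[4]='z' → 'zz'
i=5: add src[5]='t' → 'zzt'
i=6: add src[6]='a' → 'zzta'
i=7: add src[7]='a' → 'zztaa'

zztaa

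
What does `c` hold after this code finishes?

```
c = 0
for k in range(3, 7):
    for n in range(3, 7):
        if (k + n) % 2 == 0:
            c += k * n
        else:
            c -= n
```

k=3,n=3: even sum, c = 0+9 = 9
k=3,n=4: odd sum, c = 9-4 = 5
k=3,n=5: even sum, c = 5+15 = 20
k=3,n=6: odd sum, c = 20-6 = 14
k=4,n=3: odd sum, c = 14-3 = 11
k=4,n=4: even sum, c = 11+16 = 27
k=4,n=5: odd sum, c = 27-5 = 22
k=4,n=6: even sum, c = 22+24 = 46
k=5,n=3: even sum, c = 46+15 = 61
k=5,n=4: odd sum, c = 61-4 = 57
k=5,n=5: even sum, c = 57+25 = 82
k=5,n=6: odd sum, c = 82-6 = 76
k=6,n=3: odd sum, c = 76-3 = 73
k=6,n=4: even sum, c = 73+24 = 97
k=6,n=5: odd sum, c = 97-5 = 92
k=6,n=6: even sum, c = 92+36 = 128

128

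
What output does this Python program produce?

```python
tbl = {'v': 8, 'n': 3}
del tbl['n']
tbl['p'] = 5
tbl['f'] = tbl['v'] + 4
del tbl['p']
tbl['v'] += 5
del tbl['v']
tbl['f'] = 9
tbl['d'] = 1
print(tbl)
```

del 'n' → {'v': 8}
tbl['p'] = 5 → {'v': 8, 'p': 5}
tbl['f'] = tbl['v']+4 = 12 → {'v': 8, 'p': 5, 'f': 12}
del 'p' → {'v': 8, 'f': 12}
tbl['v'] = 8+5 = 13 → {'v': 13, 'f': 12}
del 'v' → {'f': 12}
tbl['f'] = 9 → {'f': 9}
tbl['d'] = 1 → {'f': 9, 'd': 1}

{'f': 9, 'd': 1}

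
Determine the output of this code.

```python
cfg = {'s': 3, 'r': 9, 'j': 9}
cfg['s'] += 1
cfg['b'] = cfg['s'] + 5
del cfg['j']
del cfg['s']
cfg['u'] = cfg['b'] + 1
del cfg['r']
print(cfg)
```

cfg['s'] = 3+1 = 4 → {'s': 4, 'r': 9, 'j': 9}
cfg['b'] = cfg['s']+5 = 9 → {'s': 4, 'r': 9, 'j': 9, 'b': 9}
del 'j' → {'s': 4, 'r': 9, 'b': 9}
del 's' → {'r': 9, 'b': 9}
cfg['u'] = cfg['b']+1 = 10 → {'r': 9, 'b': 9, 'u': 10}
del 'r' → {'b': 9, 'u': 10}

{'b': 9, 'u': 10}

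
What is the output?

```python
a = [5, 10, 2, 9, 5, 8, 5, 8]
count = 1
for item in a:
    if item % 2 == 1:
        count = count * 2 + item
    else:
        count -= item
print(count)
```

-13

item=5: odd, count = 1*2+5 = 7
item=10: not odd, count = 7-10 = -3
item=2: not odd, count = (-3)-2 = -5
item=9: odd, count = (-5)*2+9 = -1
item=5: odd, count = (-1)*2+5 = 3
item=8: not odd, count = 3-8 = -5
item=5: odd, count = (-5)*2+5 = -5
item=8: not odd, count = (-5)-8 = -13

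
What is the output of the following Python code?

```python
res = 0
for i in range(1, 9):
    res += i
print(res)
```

36

i=1: res = 0+1 = 1
i=2: res = 1+2 = 3
i=3: res = 3+3 = 6
i=4: res = 6+4 = 10
i=5: res = 10+5 = 15
i=6: res = 15+6 = 21
i=7: res = 21+7 = 28
i=8: res = 28+8 = 36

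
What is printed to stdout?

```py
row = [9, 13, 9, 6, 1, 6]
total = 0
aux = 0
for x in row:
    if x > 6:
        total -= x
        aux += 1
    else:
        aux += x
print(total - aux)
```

-47

x=9: >6, total = 0-9 = -9; aux=1
x=13: >6, total = (-9)-13 = -22; aux=2
x=9: >6, total = (-22)-9 = -31; aux=3
x=6: not >6; aux=9
x=1: not >6; aux=10
x=6: not >6; aux=16
total-aux = (-31)-16 = -47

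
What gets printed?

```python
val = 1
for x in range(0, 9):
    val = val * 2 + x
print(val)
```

1014

x=0: val = 1*2+0 = 2
x=1: val = 2*2+1 = 5
x=2: val = 5*2+2 = 12
x=3: val = 12*2+3 = 27
x=4: val = 27*2+4 = 58
x=5: val = 58*2+5 = 121
x=6: val = 121*2+6 = 248
x=7: val = 248*2+7 = 503
x=8: val = 503*2+8 = 1014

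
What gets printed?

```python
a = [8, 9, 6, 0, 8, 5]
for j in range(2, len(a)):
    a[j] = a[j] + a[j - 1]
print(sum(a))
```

98

j=2: a[2] = 6+9 = 15 → [8, 9, 15, 0, 8, 5]
j=3: a[3] = 0+15 = 15 → [8, 9, 15, 15, 8, 5]
j=4: a[4] = 8+15 = 23 → [8, 9, 15, 15, 23, 5]
j=5: a[5] = 5+23 = 28 → [8, 9, 15, 15, 23, 28]
sum = 98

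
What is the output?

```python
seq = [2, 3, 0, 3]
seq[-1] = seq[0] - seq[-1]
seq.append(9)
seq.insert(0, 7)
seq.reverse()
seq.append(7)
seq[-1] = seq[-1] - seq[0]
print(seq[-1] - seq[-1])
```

seq[-1] = seq[0]-seq[-1] = 2-3 = -1 → [2, 3, 0, -1]
append 9 → [2, 3, 0, -1, 9]
insert 7 at 0 → [7, 2, 3, 0, -1, 9]
reverse → [9, -1, 0, 3, 2, 7]
append 7 → [9, -1, 0, 3, 2, 7, 7]
seq[-1] = seq[-1]-seq[0] = 7-9 = -2 → [9, -1, 0, 3, 2, 7, -2]
seq[-1]-seq[-1] = (-2)-(-2) = 0

0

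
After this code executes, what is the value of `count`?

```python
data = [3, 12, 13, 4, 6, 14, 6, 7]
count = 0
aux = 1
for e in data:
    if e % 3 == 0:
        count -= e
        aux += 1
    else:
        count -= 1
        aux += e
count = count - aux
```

-74

e=3: %3==0, count = 0-3 = -3; aux=2
e=12: %3==0, count = (-3)-12 = -15; aux=3
e=13: not %3==0, count = (-15)-1 = -16; aux=16
e=4: not %3==0, count = (-16)-1 = -17; aux=20
e=6: %3==0, count = (-17)-6 = -23; aux=21
e=14: not %3==0, count = (-23)-1 = -24; aux=35
e=6: %3==0, count = (-24)-6 = -30; aux=36
e=7: not %3==0, count = (-30)-1 = -31; aux=43
count-aux = (-31)-43 = -74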